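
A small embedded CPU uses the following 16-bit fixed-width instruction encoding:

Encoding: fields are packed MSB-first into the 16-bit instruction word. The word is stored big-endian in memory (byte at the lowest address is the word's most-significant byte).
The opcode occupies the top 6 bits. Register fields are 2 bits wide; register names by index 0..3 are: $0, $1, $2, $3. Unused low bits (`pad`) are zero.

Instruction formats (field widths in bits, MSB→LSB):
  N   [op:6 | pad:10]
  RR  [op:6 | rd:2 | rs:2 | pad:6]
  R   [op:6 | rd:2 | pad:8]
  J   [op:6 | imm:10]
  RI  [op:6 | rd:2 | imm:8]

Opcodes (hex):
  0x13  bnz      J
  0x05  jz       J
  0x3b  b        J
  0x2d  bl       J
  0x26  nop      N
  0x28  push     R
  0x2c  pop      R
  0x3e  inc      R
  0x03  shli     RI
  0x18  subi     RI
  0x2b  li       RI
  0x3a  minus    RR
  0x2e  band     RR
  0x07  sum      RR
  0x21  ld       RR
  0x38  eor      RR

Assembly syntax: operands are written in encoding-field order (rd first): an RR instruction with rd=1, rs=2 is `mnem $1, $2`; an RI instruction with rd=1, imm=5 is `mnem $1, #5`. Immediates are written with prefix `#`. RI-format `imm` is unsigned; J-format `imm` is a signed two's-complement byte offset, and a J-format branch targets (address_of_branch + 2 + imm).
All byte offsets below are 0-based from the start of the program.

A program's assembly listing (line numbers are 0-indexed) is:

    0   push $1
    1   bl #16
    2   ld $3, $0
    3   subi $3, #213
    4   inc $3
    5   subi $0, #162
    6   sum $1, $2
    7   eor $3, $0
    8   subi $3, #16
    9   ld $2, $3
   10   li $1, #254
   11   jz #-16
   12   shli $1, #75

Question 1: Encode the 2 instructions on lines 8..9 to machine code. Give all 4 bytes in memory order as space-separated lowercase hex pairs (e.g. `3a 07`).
L8: subi op=0x18:6|rd=3:2|imm=16:8 ⇒ 0x6310 ⇒ big 63 10
L9: ld op=0x21:6|rd=2:2|rs=3:2|pad=0:6 ⇒ 0x86c0 ⇒ big 86 c0

63 10 86 c0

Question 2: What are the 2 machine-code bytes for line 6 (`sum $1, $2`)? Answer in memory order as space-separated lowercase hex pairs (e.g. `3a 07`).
1d 80

line 6 (sum): pack op=0x7:6|rd=1:2|rs=2:2|pad=0:6 = 0x1d80; big→ 1d 80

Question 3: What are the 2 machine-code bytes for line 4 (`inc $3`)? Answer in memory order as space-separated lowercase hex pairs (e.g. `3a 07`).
fb 00

4. inc fields op=0x3e:6|rd=3:2|pad=0:8 → word fb00h → fb 00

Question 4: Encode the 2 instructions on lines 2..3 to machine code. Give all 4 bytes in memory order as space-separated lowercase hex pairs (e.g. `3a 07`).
87 00 63 d5

2. ld fields op=0x21:6|rd=3:2|rs=0:2|pad=0:6 → word 8700h → 87 00
3. subi fields op=0x18:6|rd=3:2|imm=213:8 → word 63d5h → 63 d5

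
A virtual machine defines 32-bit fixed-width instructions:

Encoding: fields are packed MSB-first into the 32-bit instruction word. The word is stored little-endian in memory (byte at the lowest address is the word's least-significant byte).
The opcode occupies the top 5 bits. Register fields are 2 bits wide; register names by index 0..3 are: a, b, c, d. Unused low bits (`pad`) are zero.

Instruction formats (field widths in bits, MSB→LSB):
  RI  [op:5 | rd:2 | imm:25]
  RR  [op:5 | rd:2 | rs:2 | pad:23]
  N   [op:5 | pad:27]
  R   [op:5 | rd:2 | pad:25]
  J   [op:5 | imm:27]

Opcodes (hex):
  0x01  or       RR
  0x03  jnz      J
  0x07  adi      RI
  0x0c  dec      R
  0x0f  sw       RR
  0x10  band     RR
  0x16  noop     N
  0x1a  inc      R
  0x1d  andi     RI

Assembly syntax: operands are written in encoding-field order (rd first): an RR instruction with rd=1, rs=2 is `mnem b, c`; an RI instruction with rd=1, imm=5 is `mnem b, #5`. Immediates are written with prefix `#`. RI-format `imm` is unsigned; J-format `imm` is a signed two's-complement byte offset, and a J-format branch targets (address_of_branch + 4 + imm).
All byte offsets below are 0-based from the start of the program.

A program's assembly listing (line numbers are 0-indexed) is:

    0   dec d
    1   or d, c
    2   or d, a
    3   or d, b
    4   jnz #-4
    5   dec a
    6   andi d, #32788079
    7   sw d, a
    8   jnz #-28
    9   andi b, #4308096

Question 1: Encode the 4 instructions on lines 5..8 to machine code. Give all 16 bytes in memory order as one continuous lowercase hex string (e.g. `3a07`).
L5: dec op=0xc:5|rd=0:2|pad=0:25 ⇒ 0x60000000 ⇒ little 00 00 00 60
L6: andi op=0x1d:5|rd=3:2|imm=32788079:25 ⇒ 0xeff44e6f ⇒ little 6f 4e f4 ef
L7: sw op=0xf:5|rd=3:2|rs=0:2|pad=0:23 ⇒ 0x7e000000 ⇒ little 00 00 00 7e
L8: jnz op=0x3:5|imm=-28:27 ⇒ 0x1fffffe4 ⇒ little e4 ff ff 1f

000000606f4ef4ef0000007ee4ffff1f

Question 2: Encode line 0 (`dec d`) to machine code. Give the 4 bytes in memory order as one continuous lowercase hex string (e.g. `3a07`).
0. dec fields op=0xc:5|rd=3:2|pad=0:25 → word 66000000h → 00 00 00 66

00000066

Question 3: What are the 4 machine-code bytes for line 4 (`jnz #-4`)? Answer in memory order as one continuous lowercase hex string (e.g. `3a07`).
line 4 (jnz): pack op=0x3:5|imm=-4:27 = 0x1ffffffc; little→ fc ff ff 1f

fcffff1f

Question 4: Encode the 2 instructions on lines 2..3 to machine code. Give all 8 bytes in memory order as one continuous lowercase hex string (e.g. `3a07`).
0000000e0000800e

2. or fields op=0x1:5|rd=3:2|rs=0:2|pad=0:23 → word 0e000000h → 00 00 00 0e
3. or fields op=0x1:5|rd=3:2|rs=1:2|pad=0:23 → word 0e800000h → 00 00 80 0e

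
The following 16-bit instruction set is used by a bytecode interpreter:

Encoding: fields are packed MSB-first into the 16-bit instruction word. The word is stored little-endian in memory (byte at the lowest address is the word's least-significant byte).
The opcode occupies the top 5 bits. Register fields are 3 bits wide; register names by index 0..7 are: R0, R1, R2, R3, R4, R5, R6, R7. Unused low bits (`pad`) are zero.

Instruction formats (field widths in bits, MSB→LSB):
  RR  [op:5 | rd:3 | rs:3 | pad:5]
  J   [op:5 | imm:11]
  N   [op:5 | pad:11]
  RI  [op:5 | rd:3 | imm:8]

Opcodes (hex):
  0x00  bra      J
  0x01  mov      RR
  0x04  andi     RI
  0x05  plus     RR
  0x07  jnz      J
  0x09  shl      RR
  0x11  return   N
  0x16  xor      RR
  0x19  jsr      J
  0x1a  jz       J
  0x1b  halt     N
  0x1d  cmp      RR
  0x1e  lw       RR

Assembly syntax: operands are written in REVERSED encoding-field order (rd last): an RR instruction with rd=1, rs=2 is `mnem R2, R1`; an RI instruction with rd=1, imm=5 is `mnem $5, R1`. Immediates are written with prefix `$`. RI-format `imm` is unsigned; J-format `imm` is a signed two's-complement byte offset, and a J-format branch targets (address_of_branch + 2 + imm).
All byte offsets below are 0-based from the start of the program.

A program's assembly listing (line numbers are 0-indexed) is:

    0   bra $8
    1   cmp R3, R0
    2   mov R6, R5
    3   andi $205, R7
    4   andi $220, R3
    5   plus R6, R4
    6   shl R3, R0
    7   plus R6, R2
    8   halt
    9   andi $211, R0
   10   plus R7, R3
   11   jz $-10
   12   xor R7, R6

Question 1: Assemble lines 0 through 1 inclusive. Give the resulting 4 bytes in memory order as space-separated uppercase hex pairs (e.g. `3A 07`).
L0: bra op=0x0:5|imm=8:11 ⇒ 0x0008 ⇒ little 08 00
L1: cmp op=0x1d:5|rd=0:3|rs=3:3|pad=0:5 ⇒ 0xe860 ⇒ little 60 e8

08 00 60 E8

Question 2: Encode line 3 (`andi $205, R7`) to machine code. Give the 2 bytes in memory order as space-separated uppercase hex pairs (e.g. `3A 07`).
line 3 (andi): pack op=0x4:5|rd=7:3|imm=205:8 = 0x27cd; little→ cd 27

CD 27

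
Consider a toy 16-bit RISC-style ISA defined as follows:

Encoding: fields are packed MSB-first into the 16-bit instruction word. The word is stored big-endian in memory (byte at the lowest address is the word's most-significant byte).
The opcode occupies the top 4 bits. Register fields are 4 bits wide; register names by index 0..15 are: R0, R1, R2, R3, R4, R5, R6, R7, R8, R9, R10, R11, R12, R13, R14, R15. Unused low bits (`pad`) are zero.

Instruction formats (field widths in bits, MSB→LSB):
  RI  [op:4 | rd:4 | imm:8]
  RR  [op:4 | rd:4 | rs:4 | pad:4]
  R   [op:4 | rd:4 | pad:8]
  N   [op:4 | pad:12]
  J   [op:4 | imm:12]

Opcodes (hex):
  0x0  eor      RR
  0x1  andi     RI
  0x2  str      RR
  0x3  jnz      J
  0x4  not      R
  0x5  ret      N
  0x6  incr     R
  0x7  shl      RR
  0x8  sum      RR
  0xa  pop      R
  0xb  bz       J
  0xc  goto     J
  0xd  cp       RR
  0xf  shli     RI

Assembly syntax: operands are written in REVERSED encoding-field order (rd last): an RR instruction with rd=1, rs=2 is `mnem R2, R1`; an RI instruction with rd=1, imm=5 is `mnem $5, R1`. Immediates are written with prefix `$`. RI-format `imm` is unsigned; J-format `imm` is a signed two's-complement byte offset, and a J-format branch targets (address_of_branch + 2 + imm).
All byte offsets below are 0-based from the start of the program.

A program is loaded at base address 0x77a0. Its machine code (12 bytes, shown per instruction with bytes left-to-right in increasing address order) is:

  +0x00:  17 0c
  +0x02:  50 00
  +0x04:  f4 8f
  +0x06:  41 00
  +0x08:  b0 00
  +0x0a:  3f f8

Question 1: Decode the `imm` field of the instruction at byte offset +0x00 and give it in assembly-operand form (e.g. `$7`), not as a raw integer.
$12

+0x00: 17 0c ⇒ word 0x170c (big)
  opcode bits[15:12]=0x1: andi/RI
  rd@[11:8]=0x7 ⇒ R7
  imm@[7:0]=0xc ⇒ $12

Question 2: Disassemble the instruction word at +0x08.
@+08  big-endian(b0 00) = 0xb000
  op=0xb000>>12=0xb ⇒ bz (J)
  [11:0] imm=0 = $0

bz $0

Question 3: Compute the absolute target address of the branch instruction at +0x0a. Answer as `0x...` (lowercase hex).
0x77a4

@+0a  big-endian(3f f8) = 0x3ff8
  opcode bits[15:12]=0x3: jnz/J
  imm@[11:0]=0xff8 (s12→-8) ⇒ $-8
  target = base 0x77a0 + off 0x0a + 2 + imm -8 = 0x77a4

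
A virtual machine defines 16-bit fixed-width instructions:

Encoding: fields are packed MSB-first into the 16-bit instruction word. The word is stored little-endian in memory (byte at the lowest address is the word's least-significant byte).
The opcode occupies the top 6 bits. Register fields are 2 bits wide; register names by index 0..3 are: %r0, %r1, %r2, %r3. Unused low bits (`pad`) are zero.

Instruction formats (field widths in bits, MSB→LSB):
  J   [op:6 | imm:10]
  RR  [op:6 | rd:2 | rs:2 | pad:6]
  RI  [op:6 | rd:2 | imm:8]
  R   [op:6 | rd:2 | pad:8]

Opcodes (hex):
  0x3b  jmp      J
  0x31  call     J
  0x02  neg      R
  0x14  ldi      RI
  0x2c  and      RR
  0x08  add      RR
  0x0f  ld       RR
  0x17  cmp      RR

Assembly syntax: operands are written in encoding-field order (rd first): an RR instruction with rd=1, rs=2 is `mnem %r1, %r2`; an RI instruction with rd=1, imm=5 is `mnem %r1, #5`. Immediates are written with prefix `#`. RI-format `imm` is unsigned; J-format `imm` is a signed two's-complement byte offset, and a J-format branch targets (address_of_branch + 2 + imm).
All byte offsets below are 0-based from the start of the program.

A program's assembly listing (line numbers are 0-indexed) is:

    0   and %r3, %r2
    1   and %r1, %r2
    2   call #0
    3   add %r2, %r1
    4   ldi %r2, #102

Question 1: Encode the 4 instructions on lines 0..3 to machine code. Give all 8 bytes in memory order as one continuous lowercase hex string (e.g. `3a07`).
80b380b100c44022

L0: and op=0x2c:6|rd=3:2|rs=2:2|pad=0:6 ⇒ 0xb380 ⇒ little 80 b3
L1: and op=0x2c:6|rd=1:2|rs=2:2|pad=0:6 ⇒ 0xb180 ⇒ little 80 b1
L2: call op=0x31:6|imm=0:10 ⇒ 0xc400 ⇒ little 00 c4
L3: add op=0x8:6|rd=2:2|rs=1:2|pad=0:6 ⇒ 0x2240 ⇒ little 40 22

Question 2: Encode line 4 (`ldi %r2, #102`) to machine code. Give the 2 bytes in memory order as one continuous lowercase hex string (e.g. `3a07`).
6652

L4: ldi op=0x14:6|rd=2:2|imm=102:8 ⇒ 0x5266 ⇒ little 66 52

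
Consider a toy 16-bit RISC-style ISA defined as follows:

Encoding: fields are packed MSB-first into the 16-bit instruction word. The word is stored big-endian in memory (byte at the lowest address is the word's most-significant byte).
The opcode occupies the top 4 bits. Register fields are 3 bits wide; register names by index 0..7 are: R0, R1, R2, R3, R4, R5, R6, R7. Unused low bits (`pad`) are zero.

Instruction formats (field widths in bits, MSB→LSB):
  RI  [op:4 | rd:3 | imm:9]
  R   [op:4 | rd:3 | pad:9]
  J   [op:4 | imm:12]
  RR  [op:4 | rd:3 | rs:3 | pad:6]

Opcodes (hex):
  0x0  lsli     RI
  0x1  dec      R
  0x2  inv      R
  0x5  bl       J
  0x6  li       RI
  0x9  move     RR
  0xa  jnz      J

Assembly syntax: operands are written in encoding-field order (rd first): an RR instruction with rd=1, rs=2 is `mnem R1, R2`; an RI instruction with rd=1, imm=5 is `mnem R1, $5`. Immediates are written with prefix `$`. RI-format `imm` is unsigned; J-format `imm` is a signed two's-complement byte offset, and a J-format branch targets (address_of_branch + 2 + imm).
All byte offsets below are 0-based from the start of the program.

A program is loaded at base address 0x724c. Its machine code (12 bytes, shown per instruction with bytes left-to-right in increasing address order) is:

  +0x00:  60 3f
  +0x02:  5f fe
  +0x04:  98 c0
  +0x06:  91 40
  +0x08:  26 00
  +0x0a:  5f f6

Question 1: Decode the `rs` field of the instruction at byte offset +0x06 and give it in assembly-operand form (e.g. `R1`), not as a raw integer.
@+06  big-endian(91 40) = 0x9140
  opcode bits[15:12]=0x9: move/RR
  rd: (w>>9)&0x7=0x0 → R0
  rs: (w>>6)&0x7=0x5 → R5

R5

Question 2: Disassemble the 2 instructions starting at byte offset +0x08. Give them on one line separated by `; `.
+0x08: 26 00 ⇒ word 0x2600 (big)
  top 4b → 0x2 → inv [R]
  [11:9] rd=3 = R3
+0x0a: 5f f6 ⇒ word 0x5ff6 (big)
  top 4b → 0x5 → bl [J]
  [11:0] imm=4086 (s12→-10) = $-10

inv R3; bl $-10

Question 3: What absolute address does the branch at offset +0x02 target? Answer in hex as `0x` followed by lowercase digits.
[02] 5f fe → 0x5ffe
  opcode bits[15:12]=0x5: bl/J
  imm@[11:0]=0xffe (s12→-2) ⇒ $-2
  target = base 0x724c + off 0x02 + 2 + imm -2 = 0x724e

0x724e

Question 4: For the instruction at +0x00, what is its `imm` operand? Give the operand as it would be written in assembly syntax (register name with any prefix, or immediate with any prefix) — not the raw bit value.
@+00  big-endian(60 3f) = 0x603f
  top 4b → 0x6 → li [RI]
  [11:9] rd=0 = R0
  [8:0] imm=63 = $63

$63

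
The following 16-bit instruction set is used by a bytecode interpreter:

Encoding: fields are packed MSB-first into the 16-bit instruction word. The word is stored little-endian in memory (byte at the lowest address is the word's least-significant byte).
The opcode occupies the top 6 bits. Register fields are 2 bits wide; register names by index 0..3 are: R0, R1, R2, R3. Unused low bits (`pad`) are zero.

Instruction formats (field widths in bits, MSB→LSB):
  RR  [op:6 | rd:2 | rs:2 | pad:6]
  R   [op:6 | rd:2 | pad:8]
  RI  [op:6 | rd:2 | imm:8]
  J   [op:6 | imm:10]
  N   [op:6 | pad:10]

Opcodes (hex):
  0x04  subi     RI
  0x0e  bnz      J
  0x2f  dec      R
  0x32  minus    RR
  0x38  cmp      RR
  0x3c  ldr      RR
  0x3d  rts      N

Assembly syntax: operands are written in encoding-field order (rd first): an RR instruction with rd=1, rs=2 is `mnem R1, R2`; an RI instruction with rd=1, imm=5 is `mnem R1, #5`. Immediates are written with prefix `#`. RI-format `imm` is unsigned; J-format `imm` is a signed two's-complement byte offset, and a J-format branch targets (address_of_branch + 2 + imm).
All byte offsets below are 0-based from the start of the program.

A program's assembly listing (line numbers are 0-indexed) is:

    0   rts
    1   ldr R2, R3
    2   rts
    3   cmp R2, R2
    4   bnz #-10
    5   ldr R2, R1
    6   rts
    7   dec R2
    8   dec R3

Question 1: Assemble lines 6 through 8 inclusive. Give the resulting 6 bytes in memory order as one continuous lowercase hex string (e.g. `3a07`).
00f400be00bf

6. rts fields op=0x3d:6|pad=0:10 → word f400h → 00 f4
7. dec fields op=0x2f:6|rd=2:2|pad=0:8 → word be00h → 00 be
8. dec fields op=0x2f:6|rd=3:2|pad=0:8 → word bf00h → 00 bf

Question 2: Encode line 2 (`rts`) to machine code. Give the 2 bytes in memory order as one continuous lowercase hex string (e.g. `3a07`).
00f4

line 2 (rts): pack op=0x3d:6|pad=0:10 = 0xf400; little→ 00 f4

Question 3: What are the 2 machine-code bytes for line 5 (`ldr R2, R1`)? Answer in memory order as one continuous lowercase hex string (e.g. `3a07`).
5. ldr fields op=0x3c:6|rd=2:2|rs=1:2|pad=0:6 → word f240h → 40 f2

40f2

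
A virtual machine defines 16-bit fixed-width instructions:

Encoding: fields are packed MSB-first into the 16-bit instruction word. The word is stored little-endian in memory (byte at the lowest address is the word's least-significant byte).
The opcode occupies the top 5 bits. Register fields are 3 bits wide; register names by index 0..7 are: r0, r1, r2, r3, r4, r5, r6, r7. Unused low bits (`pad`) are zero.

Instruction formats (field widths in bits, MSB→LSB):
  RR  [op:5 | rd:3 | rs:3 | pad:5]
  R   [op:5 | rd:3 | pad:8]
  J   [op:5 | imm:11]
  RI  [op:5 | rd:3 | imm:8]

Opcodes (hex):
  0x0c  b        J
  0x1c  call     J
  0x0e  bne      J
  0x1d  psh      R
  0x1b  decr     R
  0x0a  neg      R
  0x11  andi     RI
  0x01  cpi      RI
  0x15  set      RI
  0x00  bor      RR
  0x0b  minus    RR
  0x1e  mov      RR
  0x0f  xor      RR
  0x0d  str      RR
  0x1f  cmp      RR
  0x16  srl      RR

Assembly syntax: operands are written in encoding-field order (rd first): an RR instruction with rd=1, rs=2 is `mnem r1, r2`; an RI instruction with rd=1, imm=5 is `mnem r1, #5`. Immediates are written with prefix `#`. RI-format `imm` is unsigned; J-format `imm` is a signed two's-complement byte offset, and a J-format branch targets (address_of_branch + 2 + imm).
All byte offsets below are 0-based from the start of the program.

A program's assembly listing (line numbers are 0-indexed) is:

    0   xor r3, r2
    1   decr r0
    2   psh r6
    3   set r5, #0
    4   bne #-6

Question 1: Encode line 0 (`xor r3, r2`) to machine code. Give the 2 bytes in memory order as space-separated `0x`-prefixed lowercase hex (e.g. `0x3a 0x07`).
0x40 0x7b

0. xor fields op=0xf:5|rd=3:3|rs=2:3|pad=0:5 → word 7b40h → 40 7b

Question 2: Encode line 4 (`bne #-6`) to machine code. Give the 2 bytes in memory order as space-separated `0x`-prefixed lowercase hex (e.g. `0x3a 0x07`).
0xfa 0x77

line 4 (bne): pack op=0xe:5|imm=-6:11 = 0x77fa; little→ fa 77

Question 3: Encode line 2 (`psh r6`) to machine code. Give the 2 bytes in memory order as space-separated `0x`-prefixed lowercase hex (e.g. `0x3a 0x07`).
2. psh fields op=0x1d:5|rd=6:3|pad=0:8 → word ee00h → 00 ee

0x00 0xee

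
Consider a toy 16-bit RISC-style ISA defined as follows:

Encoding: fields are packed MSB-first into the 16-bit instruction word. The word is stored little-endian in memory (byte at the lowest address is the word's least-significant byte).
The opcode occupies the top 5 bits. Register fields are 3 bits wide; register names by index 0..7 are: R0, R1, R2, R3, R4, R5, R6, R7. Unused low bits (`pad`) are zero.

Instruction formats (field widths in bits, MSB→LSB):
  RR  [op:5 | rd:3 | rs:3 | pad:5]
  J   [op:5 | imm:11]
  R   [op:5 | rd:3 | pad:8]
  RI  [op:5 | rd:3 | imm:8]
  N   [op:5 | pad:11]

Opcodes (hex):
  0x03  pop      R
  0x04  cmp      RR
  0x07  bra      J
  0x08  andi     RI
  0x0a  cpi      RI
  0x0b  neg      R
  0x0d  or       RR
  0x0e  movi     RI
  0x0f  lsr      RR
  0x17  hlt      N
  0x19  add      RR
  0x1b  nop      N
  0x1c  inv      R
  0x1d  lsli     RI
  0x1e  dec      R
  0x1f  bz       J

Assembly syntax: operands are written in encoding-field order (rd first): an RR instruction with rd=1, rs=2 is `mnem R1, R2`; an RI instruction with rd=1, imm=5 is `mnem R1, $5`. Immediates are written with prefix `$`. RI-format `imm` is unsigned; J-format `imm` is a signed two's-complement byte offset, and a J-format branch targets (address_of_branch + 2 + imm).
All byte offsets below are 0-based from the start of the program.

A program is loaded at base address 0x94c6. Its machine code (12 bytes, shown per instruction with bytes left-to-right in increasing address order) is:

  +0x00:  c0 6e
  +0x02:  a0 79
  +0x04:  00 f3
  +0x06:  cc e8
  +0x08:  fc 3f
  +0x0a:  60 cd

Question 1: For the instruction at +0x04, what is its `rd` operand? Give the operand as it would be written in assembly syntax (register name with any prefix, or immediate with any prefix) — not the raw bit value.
+0x04: 00 f3 ⇒ word 0xf300 (little)
  opcode bits[15:11]=0x1e: dec/R
  rd@[10:8]=0x3 ⇒ R3

R3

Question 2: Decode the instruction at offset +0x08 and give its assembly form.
bra $-4

[08] fc 3f → 0x3ffc
  opcode bits[15:11]=0x7: bra/J
  [10:0] imm=2044 (s11→-4) = $-4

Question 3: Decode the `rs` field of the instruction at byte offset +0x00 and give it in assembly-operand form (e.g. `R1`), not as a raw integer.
R6

@+00  little-endian(c0 6e) = 0x6ec0
  op=0x6ec0>>11=0xd ⇒ or (RR)
  [10:8] rd=6 = R6
  [7:5] rs=6 = R6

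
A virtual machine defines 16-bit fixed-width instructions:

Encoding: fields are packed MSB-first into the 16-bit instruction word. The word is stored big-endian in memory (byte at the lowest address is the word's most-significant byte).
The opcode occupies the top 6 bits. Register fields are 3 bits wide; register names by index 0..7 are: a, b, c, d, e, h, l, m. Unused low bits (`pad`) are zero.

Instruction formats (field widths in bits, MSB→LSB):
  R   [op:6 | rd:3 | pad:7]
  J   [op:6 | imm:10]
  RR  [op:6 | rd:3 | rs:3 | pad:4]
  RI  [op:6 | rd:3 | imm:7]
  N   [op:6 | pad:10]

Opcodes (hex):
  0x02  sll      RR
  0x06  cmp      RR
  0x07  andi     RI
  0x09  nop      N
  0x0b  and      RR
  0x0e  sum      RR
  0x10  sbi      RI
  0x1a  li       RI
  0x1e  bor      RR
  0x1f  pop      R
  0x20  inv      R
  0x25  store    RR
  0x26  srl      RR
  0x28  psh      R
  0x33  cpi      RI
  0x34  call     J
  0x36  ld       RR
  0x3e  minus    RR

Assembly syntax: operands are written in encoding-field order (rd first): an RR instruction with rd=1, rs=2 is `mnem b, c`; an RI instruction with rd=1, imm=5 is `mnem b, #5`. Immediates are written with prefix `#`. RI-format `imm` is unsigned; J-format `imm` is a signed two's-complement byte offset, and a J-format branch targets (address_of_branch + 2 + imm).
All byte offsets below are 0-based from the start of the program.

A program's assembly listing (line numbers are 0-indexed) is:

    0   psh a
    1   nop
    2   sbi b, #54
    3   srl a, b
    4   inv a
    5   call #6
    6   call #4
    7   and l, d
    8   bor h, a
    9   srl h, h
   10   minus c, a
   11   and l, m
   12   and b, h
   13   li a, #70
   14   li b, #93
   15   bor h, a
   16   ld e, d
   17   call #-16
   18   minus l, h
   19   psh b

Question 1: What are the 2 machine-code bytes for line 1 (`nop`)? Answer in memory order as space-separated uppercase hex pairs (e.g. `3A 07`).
line 1 (nop): pack op=0x9:6|pad=0:10 = 0x2400; big→ 24 00

24 00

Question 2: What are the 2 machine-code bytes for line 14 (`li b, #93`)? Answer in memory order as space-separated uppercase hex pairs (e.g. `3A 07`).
68 DD

14. li fields op=0x1a:6|rd=1:3|imm=93:7 → word 68ddh → 68 dd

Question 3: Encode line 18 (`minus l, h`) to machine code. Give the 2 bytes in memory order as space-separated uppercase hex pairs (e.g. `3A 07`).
FB 50

18. minus fields op=0x3e:6|rd=6:3|rs=5:3|pad=0:4 → word fb50h → fb 50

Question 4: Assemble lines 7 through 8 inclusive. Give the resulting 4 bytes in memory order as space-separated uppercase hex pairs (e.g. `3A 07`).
2F 30 7A 80

line 7 (and): pack op=0xb:6|rd=6:3|rs=3:3|pad=0:4 = 0x2f30; big→ 2f 30
line 8 (bor): pack op=0x1e:6|rd=5:3|rs=0:3|pad=0:4 = 0x7a80; big→ 7a 80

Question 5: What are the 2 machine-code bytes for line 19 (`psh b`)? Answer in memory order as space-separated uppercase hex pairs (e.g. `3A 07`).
A0 80

line 19 (psh): pack op=0x28:6|rd=1:3|pad=0:7 = 0xa080; big→ a0 80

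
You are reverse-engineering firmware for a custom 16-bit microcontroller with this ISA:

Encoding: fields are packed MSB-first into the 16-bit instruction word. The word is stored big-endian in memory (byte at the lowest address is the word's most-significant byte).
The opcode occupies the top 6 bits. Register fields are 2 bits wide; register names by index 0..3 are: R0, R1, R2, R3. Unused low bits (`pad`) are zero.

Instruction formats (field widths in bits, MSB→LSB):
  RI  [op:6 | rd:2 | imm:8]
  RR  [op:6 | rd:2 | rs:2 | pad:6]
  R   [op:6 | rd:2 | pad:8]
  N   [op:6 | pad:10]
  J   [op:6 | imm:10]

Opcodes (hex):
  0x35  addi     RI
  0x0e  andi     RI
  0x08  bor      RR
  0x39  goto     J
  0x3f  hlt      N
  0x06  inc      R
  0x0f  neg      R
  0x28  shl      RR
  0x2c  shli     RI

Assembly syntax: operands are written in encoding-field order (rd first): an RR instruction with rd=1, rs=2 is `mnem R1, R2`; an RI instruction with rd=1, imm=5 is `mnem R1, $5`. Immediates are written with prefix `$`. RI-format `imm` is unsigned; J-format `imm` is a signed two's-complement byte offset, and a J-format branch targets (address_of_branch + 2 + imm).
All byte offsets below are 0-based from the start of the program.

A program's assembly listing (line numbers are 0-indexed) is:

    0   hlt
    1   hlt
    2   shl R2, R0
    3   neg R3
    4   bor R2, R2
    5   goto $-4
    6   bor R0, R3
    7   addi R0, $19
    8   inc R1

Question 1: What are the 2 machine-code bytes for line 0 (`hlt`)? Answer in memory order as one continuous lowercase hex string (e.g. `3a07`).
fc00

L0: hlt op=0x3f:6|pad=0:10 ⇒ 0xfc00 ⇒ big fc 00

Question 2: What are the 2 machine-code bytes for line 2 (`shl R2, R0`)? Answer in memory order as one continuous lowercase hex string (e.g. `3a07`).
a200

line 2 (shl): pack op=0x28:6|rd=2:2|rs=0:2|pad=0:6 = 0xa200; big→ a2 00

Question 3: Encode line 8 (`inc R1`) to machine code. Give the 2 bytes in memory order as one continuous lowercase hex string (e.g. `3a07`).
1900

8. inc fields op=0x6:6|rd=1:2|pad=0:8 → word 1900h → 19 00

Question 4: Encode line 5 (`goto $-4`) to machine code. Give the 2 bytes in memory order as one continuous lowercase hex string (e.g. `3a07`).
5. goto fields op=0x39:6|imm=-4:10 → word e7fch → e7 fc

e7fc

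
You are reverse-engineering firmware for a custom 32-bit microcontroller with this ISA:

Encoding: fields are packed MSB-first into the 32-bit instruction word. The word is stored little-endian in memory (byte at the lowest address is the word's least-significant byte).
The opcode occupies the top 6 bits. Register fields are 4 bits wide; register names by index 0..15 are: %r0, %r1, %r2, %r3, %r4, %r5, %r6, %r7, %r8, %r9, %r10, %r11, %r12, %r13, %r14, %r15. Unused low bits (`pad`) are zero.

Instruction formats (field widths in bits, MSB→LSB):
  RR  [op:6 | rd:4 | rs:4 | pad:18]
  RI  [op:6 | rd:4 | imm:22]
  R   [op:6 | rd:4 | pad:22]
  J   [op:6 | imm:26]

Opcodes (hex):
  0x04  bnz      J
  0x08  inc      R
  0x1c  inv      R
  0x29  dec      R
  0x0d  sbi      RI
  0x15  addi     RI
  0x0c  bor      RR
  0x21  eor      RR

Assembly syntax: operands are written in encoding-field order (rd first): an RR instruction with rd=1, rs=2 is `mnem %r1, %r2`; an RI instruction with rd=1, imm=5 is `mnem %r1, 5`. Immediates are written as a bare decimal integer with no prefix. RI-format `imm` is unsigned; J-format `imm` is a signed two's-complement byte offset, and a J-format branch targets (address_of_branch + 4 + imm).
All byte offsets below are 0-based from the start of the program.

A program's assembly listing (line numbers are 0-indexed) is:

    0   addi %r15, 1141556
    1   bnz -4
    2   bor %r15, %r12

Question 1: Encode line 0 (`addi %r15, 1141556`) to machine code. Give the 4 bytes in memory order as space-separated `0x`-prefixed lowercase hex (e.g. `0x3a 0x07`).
0. addi fields op=0x15:6|rd=15:4|imm=1141556:22 → word 57d16b34h → 34 6b d1 57

0x34 0x6b 0xd1 0x57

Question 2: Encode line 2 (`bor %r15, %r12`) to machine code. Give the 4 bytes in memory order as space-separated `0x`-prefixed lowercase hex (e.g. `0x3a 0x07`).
L2: bor op=0xc:6|rd=15:4|rs=12:4|pad=0:18 ⇒ 0x33f00000 ⇒ little 00 00 f0 33

0x00 0x00 0xf0 0x33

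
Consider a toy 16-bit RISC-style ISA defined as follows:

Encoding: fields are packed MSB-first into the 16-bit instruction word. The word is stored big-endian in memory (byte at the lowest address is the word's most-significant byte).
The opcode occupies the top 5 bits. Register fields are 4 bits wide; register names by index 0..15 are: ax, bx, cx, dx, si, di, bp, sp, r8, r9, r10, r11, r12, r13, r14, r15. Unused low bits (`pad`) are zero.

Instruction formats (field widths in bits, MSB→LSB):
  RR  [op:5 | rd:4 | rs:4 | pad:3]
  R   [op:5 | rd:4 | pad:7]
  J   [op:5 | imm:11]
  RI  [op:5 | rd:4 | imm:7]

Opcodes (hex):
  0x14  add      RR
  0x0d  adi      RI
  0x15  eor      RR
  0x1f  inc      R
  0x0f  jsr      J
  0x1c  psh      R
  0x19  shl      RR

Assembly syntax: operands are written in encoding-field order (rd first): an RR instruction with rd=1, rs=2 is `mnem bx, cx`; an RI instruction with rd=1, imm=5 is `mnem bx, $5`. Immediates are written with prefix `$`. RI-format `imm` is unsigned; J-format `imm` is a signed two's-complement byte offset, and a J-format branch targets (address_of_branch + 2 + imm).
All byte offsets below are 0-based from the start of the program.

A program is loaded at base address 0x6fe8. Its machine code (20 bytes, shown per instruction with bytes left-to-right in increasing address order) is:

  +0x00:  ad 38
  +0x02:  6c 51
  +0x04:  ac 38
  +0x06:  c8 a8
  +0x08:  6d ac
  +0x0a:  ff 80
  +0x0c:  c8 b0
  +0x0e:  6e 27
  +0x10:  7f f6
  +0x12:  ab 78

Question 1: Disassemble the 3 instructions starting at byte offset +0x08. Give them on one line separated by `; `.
off 0x08: read 6d ac as big → 0x6dac
  top 5b → 0xd → adi [RI]
  rd@[10:7]=0xb ⇒ r11
  imm@[6:0]=0x2c ⇒ $44
off 0x0a: read ff 80 as big → 0xff80
  top 5b → 0x1f → inc [R]
  rd@[10:7]=0xf ⇒ r15
off 0x0c: read c8 b0 as big → 0xc8b0
  top 5b → 0x19 → shl [RR]
  rd@[10:7]=0x1 ⇒ bx
  rs@[6:3]=0x6 ⇒ bp

adi r11, $44; inc r15; shl bx, bp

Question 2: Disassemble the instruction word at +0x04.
eor r8, sp

+0x04: ac 38 ⇒ word 0xac38 (big)
  op=0xac38>>11=0x15 ⇒ eor (RR)
  rd: (w>>7)&0xf=0x8 → r8
  rs: (w>>3)&0xf=0x7 → sp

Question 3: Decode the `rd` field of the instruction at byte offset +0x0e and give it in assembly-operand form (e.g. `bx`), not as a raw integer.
r12

@+0e  big-endian(6e 27) = 0x6e27
  top 5b → 0xd → adi [RI]
  rd@[10:7]=0xc ⇒ r12
  imm@[6:0]=0x27 ⇒ $39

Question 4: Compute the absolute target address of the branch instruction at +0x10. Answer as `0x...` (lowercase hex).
+0x10: 7f f6 ⇒ word 0x7ff6 (big)
  op=0x7ff6>>11=0xf ⇒ jsr (J)
  imm@[10:0]=0x7f6 (s11→-10) ⇒ $-10
  target = base 0x6fe8 + off 0x10 + 2 + imm -10 = 0x6ff0

0x6ff0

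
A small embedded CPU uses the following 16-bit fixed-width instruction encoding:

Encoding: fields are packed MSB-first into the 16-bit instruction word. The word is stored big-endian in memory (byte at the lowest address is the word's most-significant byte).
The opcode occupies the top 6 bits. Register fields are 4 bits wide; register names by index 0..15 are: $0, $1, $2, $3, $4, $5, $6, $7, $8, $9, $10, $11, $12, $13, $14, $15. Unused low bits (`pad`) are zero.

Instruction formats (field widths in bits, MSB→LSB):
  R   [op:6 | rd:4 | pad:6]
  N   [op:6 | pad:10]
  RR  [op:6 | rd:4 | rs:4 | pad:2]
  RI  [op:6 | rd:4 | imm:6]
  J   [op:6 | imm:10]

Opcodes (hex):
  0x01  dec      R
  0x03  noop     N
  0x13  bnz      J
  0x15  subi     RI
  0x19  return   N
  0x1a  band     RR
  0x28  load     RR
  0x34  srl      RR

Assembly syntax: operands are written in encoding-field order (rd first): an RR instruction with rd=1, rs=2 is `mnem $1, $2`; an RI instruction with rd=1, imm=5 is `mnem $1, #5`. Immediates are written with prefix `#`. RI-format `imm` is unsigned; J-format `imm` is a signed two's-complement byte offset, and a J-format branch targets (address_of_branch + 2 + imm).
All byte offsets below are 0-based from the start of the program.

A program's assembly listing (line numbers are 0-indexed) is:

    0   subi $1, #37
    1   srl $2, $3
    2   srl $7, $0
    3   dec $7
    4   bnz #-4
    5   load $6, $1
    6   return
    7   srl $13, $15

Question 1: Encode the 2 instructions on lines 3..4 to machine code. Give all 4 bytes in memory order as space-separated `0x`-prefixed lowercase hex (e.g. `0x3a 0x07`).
0x05 0xc0 0x4f 0xfc

3. dec fields op=0x1:6|rd=7:4|pad=0:6 → word 05c0h → 05 c0
4. bnz fields op=0x13:6|imm=-4:10 → word 4ffch → 4f fc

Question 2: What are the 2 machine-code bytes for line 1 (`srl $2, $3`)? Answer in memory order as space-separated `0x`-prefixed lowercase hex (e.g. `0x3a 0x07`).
1. srl fields op=0x34:6|rd=2:4|rs=3:4|pad=0:2 → word d08ch → d0 8c

0xd0 0x8c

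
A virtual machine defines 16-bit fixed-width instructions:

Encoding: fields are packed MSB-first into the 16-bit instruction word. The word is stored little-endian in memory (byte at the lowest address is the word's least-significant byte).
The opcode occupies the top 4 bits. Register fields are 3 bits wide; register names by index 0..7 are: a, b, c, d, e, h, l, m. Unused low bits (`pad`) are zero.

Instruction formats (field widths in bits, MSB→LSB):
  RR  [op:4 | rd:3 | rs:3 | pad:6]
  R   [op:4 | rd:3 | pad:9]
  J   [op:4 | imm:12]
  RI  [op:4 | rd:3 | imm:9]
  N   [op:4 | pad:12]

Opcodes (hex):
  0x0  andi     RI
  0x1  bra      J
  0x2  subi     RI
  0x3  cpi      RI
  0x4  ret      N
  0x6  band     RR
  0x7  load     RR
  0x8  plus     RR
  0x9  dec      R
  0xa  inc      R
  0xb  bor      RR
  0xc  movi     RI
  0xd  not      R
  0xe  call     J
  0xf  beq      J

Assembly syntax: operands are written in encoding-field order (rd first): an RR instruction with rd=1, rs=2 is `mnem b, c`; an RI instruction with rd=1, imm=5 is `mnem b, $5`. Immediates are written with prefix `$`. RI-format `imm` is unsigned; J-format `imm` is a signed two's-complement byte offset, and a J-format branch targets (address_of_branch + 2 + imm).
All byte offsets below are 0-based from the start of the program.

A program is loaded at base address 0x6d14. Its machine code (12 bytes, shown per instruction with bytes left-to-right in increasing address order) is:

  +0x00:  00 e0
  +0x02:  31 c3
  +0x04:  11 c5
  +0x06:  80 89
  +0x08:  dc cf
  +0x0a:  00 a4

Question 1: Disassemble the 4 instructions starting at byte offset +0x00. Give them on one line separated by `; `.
call $0; movi b, $305; movi c, $273; plus e, l

+0x00: 00 e0 ⇒ word 0xe000 (little)
  opcode bits[15:12]=0xe: call/J
  imm@[11:0]=0x0 ⇒ $0
+0x02: 31 c3 ⇒ word 0xc331 (little)
  opcode bits[15:12]=0xc: movi/RI
  rd@[11:9]=0x1 ⇒ b
  imm@[8:0]=0x131 ⇒ $305
+0x04: 11 c5 ⇒ word 0xc511 (little)
  opcode bits[15:12]=0xc: movi/RI
  rd@[11:9]=0x2 ⇒ c
  imm@[8:0]=0x111 ⇒ $273
+0x06: 80 89 ⇒ word 0x8980 (little)
  opcode bits[15:12]=0x8: plus/RR
  rd@[11:9]=0x4 ⇒ e
  rs@[8:6]=0x6 ⇒ l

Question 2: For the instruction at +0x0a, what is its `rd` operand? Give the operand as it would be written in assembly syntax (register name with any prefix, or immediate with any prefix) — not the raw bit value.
c

off 0x0a: read 00 a4 as little → 0xa400
  top 4b → 0xa → inc [R]
  rd@[11:9]=0x2 ⇒ c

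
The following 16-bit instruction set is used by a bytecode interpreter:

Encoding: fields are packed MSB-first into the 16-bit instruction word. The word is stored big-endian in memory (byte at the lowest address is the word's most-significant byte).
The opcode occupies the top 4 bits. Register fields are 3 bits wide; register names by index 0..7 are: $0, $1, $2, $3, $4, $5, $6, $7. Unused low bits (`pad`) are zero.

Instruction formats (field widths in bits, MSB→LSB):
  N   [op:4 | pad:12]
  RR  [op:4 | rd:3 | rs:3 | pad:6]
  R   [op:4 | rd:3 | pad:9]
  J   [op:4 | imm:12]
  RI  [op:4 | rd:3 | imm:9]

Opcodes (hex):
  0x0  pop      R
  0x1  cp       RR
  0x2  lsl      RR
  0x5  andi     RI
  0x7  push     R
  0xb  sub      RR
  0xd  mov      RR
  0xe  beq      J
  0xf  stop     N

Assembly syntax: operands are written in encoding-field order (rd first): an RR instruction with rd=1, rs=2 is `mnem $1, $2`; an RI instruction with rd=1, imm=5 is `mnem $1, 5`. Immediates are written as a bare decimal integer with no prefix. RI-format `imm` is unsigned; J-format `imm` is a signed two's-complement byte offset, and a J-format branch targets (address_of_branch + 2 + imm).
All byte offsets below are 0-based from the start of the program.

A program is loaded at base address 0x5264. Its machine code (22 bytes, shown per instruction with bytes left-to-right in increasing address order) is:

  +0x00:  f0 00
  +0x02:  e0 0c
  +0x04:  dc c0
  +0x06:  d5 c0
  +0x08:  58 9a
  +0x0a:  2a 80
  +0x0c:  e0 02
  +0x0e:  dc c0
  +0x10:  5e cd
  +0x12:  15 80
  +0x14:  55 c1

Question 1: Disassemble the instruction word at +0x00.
off 0x00: read f0 00 as big → 0xf000
  opcode bits[15:12]=0xf: stop/N

stop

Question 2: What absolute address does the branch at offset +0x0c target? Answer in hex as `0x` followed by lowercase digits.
0x5274

@+0c  big-endian(e0 02) = 0xe002
  top 4b → 0xe → beq [J]
  [11:0] imm=2 = 2
  target = base 0x5264 + off 0x0c + 2 + imm 2 = 0x5274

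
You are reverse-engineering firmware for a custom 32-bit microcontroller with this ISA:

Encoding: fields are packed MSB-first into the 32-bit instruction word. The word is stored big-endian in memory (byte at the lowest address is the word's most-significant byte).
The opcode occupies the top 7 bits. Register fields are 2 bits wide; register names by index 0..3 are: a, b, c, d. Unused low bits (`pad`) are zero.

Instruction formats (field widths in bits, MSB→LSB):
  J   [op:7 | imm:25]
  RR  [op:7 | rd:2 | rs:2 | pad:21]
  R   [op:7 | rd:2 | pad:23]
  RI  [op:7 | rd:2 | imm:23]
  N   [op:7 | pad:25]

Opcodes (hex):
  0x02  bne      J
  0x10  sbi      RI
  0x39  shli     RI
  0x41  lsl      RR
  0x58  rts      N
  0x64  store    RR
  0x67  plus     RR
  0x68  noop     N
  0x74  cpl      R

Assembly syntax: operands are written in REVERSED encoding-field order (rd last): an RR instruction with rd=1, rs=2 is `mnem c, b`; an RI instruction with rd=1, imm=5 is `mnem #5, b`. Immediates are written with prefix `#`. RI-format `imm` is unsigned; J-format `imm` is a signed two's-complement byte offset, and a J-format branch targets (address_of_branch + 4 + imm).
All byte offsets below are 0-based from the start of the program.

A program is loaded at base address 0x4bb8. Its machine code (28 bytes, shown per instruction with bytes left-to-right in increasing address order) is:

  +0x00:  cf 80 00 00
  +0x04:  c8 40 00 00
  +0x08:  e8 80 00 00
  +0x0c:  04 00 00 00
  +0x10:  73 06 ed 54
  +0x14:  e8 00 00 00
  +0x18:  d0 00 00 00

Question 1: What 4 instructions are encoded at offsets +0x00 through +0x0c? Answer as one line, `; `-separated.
plus a, d; store c, a; cpl b; bne #0

off 0x00: read cf 80 00 00 as big → 0xcf800000
  top 7b → 0x67 → plus [RR]
  rd: (w>>23)&0x3=0x3 → d
  rs: (w>>21)&0x3=0x0 → a
off 0x04: read c8 40 00 00 as big → 0xc8400000
  top 7b → 0x64 → store [RR]
  rd: (w>>23)&0x3=0x0 → a
  rs: (w>>21)&0x3=0x2 → c
off 0x08: read e8 80 00 00 as big → 0xe8800000
  top 7b → 0x74 → cpl [R]
  rd: (w>>23)&0x3=0x1 → b
off 0x0c: read 04 00 00 00 as big → 0x04000000
  top 7b → 0x2 → bne [J]
  imm: (w>>0)&0x1ffffff=0x0 → #0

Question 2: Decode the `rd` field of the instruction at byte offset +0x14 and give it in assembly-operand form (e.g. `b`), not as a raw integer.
a

+0x14: e8 00 00 00 ⇒ word 0xe8000000 (big)
  op=0xe8000000>>25=0x74 ⇒ cpl (R)
  rd@[24:23]=0x0 ⇒ a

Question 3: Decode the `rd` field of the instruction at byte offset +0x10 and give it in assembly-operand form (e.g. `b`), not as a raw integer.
[10] 73 06 ed 54 → 0x7306ed54
  op=0x7306ed54>>25=0x39 ⇒ shli (RI)
  rd@[24:23]=0x2 ⇒ c
  imm@[22:0]=0x6ed54 ⇒ #453972

c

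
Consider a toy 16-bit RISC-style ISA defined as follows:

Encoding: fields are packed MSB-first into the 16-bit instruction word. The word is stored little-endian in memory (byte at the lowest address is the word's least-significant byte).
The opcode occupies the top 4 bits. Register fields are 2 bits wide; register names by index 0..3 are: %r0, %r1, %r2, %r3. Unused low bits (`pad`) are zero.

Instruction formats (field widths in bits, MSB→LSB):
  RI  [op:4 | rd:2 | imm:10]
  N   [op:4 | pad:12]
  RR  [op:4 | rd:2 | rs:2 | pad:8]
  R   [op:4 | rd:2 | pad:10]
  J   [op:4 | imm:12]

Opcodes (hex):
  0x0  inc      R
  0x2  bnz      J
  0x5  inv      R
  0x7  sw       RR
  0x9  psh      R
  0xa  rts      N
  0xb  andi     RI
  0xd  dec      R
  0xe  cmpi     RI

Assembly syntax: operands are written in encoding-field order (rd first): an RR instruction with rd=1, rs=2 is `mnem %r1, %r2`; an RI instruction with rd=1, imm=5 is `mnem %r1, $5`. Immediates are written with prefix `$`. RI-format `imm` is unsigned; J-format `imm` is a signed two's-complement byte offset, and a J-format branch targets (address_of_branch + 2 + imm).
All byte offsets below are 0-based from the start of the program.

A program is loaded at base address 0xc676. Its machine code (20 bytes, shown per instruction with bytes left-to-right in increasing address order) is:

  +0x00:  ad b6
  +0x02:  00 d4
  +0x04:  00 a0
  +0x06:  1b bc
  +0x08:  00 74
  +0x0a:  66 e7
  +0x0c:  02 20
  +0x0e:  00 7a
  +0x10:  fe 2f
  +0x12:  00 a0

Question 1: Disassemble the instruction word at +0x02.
dec %r1

off 0x02: read 00 d4 as little → 0xd400
  op=0xd400>>12=0xd ⇒ dec (R)
  [11:10] rd=1 = %r1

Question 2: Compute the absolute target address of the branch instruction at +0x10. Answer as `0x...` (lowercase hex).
0xc686

@+10  little-endian(fe 2f) = 0x2ffe
  top 4b → 0x2 → bnz [J]
  [11:0] imm=4094 (s12→-2) = $-2
  target = base 0xc676 + off 0x10 + 2 + imm -2 = 0xc686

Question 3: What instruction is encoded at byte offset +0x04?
[04] 00 a0 → 0xa000
  opcode bits[15:12]=0xa: rts/N

rts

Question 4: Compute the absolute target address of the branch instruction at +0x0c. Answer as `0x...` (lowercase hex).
0xc686

off 0x0c: read 02 20 as little → 0x2002
  op=0x2002>>12=0x2 ⇒ bnz (J)
  imm@[11:0]=0x2 ⇒ $2
  target = base 0xc676 + off 0x0c + 2 + imm 2 = 0xc686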